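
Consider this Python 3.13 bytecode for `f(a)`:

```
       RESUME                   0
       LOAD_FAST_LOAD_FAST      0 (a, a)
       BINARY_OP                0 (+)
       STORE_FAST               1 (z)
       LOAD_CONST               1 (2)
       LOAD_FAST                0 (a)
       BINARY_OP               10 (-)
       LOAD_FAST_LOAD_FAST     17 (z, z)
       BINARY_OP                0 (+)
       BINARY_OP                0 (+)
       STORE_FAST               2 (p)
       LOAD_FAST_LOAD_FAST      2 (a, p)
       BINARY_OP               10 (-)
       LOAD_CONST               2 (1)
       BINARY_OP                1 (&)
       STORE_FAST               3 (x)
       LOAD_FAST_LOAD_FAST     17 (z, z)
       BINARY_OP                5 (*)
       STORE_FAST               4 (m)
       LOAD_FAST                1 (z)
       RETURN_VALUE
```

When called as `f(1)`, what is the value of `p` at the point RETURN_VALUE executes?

LOAD_FAST_LOAD_FAST a,a → push 1,1. Stack: [1, 1]
BINARY_OP + → 1 + 1 = 2. Stack: [2]
STORE_FAST z → z=2. Stack: []
LOAD_CONST → push 2. Stack: [2]
LOAD_FAST a → push 1. Stack: [2, 1]
BINARY_OP - → 2 - 1 = 1. Stack: [1]
LOAD_FAST_LOAD_FAST z,z → push 2,2. Stack: [1, 2, 2]
BINARY_OP + → 2 + 2 = 4. Stack: [1, 4]
BINARY_OP + → 1 + 4 = 5. Stack: [5]
STORE_FAST p → p=5. Stack: []
LOAD_FAST_LOAD_FAST a,p → push 1,5. Stack: [1, 5]
BINARY_OP - → 1 - 5 = -4. Stack: [-4]
LOAD_CONST → push 1. Stack: [-4, 1]
BINARY_OP & → -4 & 1 = 0. Stack: [0]
STORE_FAST x → x=0. Stack: []
LOAD_FAST_LOAD_FAST z,z → push 2,2. Stack: [2, 2]
BINARY_OP * → 2 * 2 = 4. Stack: [4]
STORE_FAST m → m=4. Stack: []
LOAD_FAST z → push 2. Stack: [2]
RETURN_VALUE → return 2.

5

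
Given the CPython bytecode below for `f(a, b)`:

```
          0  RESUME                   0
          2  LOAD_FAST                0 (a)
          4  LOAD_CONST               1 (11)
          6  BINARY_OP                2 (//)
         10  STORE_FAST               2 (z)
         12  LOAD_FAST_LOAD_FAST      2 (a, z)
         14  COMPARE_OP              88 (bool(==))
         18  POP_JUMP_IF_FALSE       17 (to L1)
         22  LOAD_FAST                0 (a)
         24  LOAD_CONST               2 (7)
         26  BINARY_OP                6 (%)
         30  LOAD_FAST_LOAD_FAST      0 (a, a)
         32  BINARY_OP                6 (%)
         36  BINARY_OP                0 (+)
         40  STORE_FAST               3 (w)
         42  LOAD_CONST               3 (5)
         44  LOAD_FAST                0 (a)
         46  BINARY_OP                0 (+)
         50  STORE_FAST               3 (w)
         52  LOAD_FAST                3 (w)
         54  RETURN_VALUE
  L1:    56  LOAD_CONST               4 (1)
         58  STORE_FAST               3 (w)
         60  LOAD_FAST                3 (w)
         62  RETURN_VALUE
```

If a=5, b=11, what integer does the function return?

1

LOAD_FAST a → push 5. Stack: [5]
LOAD_CONST → push 11. Stack: [5, 11]
BINARY_OP // → 5 // 11 = 0. Stack: [0]
STORE_FAST z → z=0. Stack: []
LOAD_FAST_LOAD_FAST a,z → push 5,0. Stack: [5, 0]
COMPARE_OP bool(==) → 5 vs 0 = False. Stack: [False]
POP_JUMP_IF_FALSE → pop False; jump. Stack: []
LOAD_CONST → push 1. Stack: [1]
STORE_FAST w → w=1. Stack: []
LOAD_FAST w → push 1. Stack: [1]
RETURN_VALUE → return 1.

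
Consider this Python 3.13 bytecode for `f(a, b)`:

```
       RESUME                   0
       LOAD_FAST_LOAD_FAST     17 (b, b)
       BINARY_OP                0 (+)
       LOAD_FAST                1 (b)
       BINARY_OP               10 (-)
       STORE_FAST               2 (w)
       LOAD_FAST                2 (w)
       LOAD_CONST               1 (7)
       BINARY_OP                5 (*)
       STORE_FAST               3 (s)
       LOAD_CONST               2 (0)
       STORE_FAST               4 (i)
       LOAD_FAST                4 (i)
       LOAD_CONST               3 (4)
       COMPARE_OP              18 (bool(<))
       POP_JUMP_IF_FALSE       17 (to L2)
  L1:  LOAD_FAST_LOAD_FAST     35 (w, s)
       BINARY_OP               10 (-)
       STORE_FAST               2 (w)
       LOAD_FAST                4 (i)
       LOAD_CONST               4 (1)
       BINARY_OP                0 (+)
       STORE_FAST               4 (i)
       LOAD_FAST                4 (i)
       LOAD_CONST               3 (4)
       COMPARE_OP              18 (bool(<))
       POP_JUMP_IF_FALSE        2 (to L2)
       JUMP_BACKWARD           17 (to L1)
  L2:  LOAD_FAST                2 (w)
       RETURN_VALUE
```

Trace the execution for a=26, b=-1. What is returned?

27

LOAD_FAST_LOAD_FAST b,b → push -1,-1. Stack: [-1, -1]
BINARY_OP + → -1 + -1 = -2. Stack: [-2]
LOAD_FAST b → push -1. Stack: [-2, -1]
BINARY_OP - → -2 - -1 = -1. Stack: [-1]
STORE_FAST w → w=-1. Stack: []
LOAD_FAST w → push -1. Stack: [-1]
LOAD_CONST → push 7. Stack: [-1, 7]
BINARY_OP * → -1 * 7 = -7. Stack: [-7]
STORE_FAST s → s=-7. Stack: []
LOAD_CONST → push 0. Stack: [0]
STORE_FAST i → i=0. Stack: []
LOAD_FAST i → push 0. Stack: [0]
LOAD_CONST → push 4. Stack: [0, 4]
COMPARE_OP bool(<) → 0 vs 4 = True. Stack: [True]
POP_JUMP_IF_FALSE → pop True; no jump. Stack: []
LOAD_FAST_LOAD_FAST w,s → push -1,-7. Stack: [-1, -7]
BINARY_OP - → -1 - -7 = 6. Stack: [6]
STORE_FAST w → w=6. Stack: []
LOAD_FAST i → push 0. Stack: [0]
LOAD_CONST → push 1. Stack: [0, 1]
BINARY_OP + → 0 + 1 = 1. Stack: [1]
STORE_FAST i → i=1. Stack: []
LOAD_FAST i → push 1. Stack: [1]
LOAD_CONST → push 4. Stack: [1, 4]
COMPARE_OP bool(<) → 1 vs 4 = True. Stack: [True]
POP_JUMP_IF_FALSE → pop True; no jump. Stack: []
LOAD_FAST_LOAD_FAST w,s → push 6,-7. Stack: [6, -7]
BINARY_OP - → 6 - -7 = 13. Stack: [13]
STORE_FAST w → w=13. Stack: []
LOAD_FAST i → push 1. Stack: [1]
LOAD_CONST → push 1. Stack: [1, 1]
BINARY_OP + → 1 + 1 = 2. Stack: [2]
STORE_FAST i → i=2. Stack: []
LOAD_FAST i → push 2. Stack: [2]
LOAD_CONST → push 4. Stack: [2, 4]
COMPARE_OP bool(<) → 2 vs 4 = True. Stack: [True]
POP_JUMP_IF_FALSE → pop True; no jump. Stack: []
LOAD_FAST_LOAD_FAST w,s → push 13,-7. Stack: [13, -7]
BINARY_OP - → 13 - -7 = 20. Stack: [20]
STORE_FAST w → w=20. Stack: []
LOAD_FAST i → push 2. Stack: [2]
LOAD_CONST → push 1. Stack: [2, 1]
BINARY_OP + → 2 + 1 = 3. Stack: [3]
STORE_FAST i → i=3. Stack: []
LOAD_FAST i → push 3. Stack: [3]
LOAD_CONST → push 4. Stack: [3, 4]
COMPARE_OP bool(<) → 3 vs 4 = True. Stack: [True]
POP_JUMP_IF_FALSE → pop True; no jump. Stack: []
LOAD_FAST_LOAD_FAST w,s → push 20,-7. Stack: [20, -7]
BINARY_OP - → 20 - -7 = 27. Stack: [27]
STORE_FAST w → w=27. Stack: []
LOAD_FAST i → push 3. Stack: [3]
LOAD_CONST → push 1. Stack: [3, 1]
BINARY_OP + → 3 + 1 = 4. Stack: [4]
STORE_FAST i → i=4. Stack: []
LOAD_FAST i → push 4. Stack: [4]
LOAD_CONST → push 4. Stack: [4, 4]
COMPARE_OP bool(<) → 4 vs 4 = False. Stack: [False]
POP_JUMP_IF_FALSE → pop False; jump. Stack: []
LOAD_FAST w → push 27. Stack: [27]
RETURN_VALUE → return 27.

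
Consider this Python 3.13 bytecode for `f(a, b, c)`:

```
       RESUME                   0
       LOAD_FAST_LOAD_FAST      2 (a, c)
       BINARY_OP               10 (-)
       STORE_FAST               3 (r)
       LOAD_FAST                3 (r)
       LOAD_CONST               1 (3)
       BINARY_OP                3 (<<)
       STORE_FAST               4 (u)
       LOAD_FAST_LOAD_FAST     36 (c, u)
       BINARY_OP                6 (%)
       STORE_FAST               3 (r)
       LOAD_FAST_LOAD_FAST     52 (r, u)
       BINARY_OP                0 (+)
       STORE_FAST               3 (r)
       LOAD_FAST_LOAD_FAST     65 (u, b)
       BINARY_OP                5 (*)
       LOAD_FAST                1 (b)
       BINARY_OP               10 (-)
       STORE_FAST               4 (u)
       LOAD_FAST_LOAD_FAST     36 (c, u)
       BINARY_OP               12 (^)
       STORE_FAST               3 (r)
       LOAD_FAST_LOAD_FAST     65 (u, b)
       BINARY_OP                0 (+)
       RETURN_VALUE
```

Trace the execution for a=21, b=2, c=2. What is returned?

304

LOAD_FAST_LOAD_FAST a,c → push 21,2. Stack: [21, 2]
BINARY_OP - → 21 - 2 = 19. Stack: [19]
STORE_FAST r → r=19. Stack: []
LOAD_FAST r → push 19. Stack: [19]
LOAD_CONST → push 3. Stack: [19, 3]
BINARY_OP << → 19 << 3 = 152. Stack: [152]
STORE_FAST u → u=152. Stack: []
LOAD_FAST_LOAD_FAST c,u → push 2,152. Stack: [2, 152]
BINARY_OP % → 2 % 152 = 2. Stack: [2]
STORE_FAST r → r=2. Stack: []
LOAD_FAST_LOAD_FAST r,u → push 2,152. Stack: [2, 152]
BINARY_OP + → 2 + 152 = 154. Stack: [154]
STORE_FAST r → r=154. Stack: []
LOAD_FAST_LOAD_FAST u,b → push 152,2. Stack: [152, 2]
BINARY_OP * → 152 * 2 = 304. Stack: [304]
LOAD_FAST b → push 2. Stack: [304, 2]
BINARY_OP - → 304 - 2 = 302. Stack: [302]
STORE_FAST u → u=302. Stack: []
LOAD_FAST_LOAD_FAST c,u → push 2,302. Stack: [2, 302]
BINARY_OP ^ → 2 ^ 302 = 300. Stack: [300]
STORE_FAST r → r=300. Stack: []
LOAD_FAST_LOAD_FAST u,b → push 302,2. Stack: [302, 2]
BINARY_OP + → 302 + 2 = 304. Stack: [304]
RETURN_VALUE → return 304.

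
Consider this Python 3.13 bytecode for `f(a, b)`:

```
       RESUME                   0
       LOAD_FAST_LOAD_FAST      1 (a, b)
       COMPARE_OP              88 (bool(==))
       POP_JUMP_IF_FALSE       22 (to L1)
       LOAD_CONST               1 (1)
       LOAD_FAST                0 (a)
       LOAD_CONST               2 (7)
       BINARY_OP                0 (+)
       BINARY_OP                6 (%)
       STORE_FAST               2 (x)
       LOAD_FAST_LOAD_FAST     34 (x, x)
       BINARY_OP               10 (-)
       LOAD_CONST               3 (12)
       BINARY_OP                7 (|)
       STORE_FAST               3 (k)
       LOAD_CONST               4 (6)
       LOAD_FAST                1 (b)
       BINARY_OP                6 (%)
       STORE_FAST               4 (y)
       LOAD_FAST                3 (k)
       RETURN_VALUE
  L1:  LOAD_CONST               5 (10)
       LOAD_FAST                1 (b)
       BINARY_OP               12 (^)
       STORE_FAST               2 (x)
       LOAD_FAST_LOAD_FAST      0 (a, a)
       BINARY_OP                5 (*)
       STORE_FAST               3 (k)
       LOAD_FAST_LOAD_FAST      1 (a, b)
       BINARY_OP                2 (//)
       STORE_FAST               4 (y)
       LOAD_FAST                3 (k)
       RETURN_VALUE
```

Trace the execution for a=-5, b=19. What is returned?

LOAD_FAST_LOAD_FAST a,b → push -5,19. Stack: [-5, 19]
COMPARE_OP bool(==) → -5 vs 19 = False. Stack: [False]
POP_JUMP_IF_FALSE → pop False; jump. Stack: []
LOAD_CONST → push 10. Stack: [10]
LOAD_FAST b → push 19. Stack: [10, 19]
BINARY_OP ^ → 10 ^ 19 = 25. Stack: [25]
STORE_FAST x → x=25. Stack: []
LOAD_FAST_LOAD_FAST a,a → push -5,-5. Stack: [-5, -5]
BINARY_OP * → -5 * -5 = 25. Stack: [25]
STORE_FAST k → k=25. Stack: []
LOAD_FAST_LOAD_FAST a,b → push -5,19. Stack: [-5, 19]
BINARY_OP // → -5 // 19 = -1. Stack: [-1]
STORE_FAST y → y=-1. Stack: []
LOAD_FAST k → push 25. Stack: [25]
RETURN_VALUE → return 25.

25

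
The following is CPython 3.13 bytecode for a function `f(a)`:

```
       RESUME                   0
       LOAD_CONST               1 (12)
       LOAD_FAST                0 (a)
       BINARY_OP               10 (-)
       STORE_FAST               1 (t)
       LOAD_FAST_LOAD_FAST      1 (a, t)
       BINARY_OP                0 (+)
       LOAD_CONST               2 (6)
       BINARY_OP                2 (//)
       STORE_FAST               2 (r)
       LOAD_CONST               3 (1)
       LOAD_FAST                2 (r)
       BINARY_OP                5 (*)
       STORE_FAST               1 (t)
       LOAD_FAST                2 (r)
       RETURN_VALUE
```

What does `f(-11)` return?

2

LOAD_CONST → push 12. Stack: [12]
LOAD_FAST a → push -11. Stack: [12, -11]
BINARY_OP - → 12 - -11 = 23. Stack: [23]
STORE_FAST t → t=23. Stack: []
LOAD_FAST_LOAD_FAST a,t → push -11,23. Stack: [-11, 23]
BINARY_OP + → -11 + 23 = 12. Stack: [12]
LOAD_CONST → push 6. Stack: [12, 6]
BINARY_OP // → 12 // 6 = 2. Stack: [2]
STORE_FAST r → r=2. Stack: []
LOAD_CONST → push 1. Stack: [1]
LOAD_FAST r → push 2. Stack: [1, 2]
BINARY_OP * → 1 * 2 = 2. Stack: [2]
STORE_FAST t → t=2. Stack: []
LOAD_FAST r → push 2. Stack: [2]
RETURN_VALUE → return 2.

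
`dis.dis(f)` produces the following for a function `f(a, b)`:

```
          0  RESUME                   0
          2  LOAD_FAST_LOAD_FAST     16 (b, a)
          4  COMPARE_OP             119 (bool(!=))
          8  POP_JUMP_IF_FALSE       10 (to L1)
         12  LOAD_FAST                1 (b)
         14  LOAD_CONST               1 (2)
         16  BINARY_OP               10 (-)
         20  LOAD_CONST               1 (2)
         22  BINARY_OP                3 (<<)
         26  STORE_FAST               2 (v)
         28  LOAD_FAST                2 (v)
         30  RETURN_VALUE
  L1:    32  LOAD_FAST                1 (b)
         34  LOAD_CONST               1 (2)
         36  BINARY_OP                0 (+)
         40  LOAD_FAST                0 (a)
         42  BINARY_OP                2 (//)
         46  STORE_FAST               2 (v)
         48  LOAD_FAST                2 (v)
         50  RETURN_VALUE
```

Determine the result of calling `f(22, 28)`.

104

LOAD_FAST_LOAD_FAST b,a → push 28,22. Stack: [28, 22]
COMPARE_OP bool(!=) → 28 vs 22 = True. Stack: [True]
POP_JUMP_IF_FALSE → pop True; no jump. Stack: []
LOAD_FAST b → push 28. Stack: [28]
LOAD_CONST → push 2. Stack: [28, 2]
BINARY_OP - → 28 - 2 = 26. Stack: [26]
LOAD_CONST → push 2. Stack: [26, 2]
BINARY_OP << → 26 << 2 = 104. Stack: [104]
STORE_FAST v → v=104. Stack: []
LOAD_FAST v → push 104. Stack: [104]
RETURN_VALUE → return 104.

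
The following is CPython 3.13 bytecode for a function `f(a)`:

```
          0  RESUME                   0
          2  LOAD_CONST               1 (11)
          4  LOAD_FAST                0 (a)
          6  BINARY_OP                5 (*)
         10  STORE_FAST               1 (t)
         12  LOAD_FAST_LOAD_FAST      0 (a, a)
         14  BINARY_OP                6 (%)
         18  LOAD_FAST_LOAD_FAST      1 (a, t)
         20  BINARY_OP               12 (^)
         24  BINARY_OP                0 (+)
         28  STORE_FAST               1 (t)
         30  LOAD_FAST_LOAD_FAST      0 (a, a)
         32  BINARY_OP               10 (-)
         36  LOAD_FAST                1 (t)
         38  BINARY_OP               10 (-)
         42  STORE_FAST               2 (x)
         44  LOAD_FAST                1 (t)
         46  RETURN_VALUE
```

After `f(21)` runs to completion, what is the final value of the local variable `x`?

-242

LOAD_CONST → push 11. Stack: [11]
LOAD_FAST a → push 21. Stack: [11, 21]
BINARY_OP * → 11 * 21 = 231. Stack: [231]
STORE_FAST t → t=231. Stack: []
LOAD_FAST_LOAD_FAST a,a → push 21,21. Stack: [21, 21]
BINARY_OP % → 21 % 21 = 0. Stack: [0]
LOAD_FAST_LOAD_FAST a,t → push 21,231. Stack: [0, 21, 231]
BINARY_OP ^ → 21 ^ 231 = 242. Stack: [0, 242]
BINARY_OP + → 0 + 242 = 242. Stack: [242]
STORE_FAST t → t=242. Stack: []
LOAD_FAST_LOAD_FAST a,a → push 21,21. Stack: [21, 21]
BINARY_OP - → 21 - 21 = 0. Stack: [0]
LOAD_FAST t → push 242. Stack: [0, 242]
BINARY_OP - → 0 - 242 = -242. Stack: [-242]
STORE_FAST x → x=-242. Stack: []
LOAD_FAST t → push 242. Stack: [242]
RETURN_VALUE → return 242.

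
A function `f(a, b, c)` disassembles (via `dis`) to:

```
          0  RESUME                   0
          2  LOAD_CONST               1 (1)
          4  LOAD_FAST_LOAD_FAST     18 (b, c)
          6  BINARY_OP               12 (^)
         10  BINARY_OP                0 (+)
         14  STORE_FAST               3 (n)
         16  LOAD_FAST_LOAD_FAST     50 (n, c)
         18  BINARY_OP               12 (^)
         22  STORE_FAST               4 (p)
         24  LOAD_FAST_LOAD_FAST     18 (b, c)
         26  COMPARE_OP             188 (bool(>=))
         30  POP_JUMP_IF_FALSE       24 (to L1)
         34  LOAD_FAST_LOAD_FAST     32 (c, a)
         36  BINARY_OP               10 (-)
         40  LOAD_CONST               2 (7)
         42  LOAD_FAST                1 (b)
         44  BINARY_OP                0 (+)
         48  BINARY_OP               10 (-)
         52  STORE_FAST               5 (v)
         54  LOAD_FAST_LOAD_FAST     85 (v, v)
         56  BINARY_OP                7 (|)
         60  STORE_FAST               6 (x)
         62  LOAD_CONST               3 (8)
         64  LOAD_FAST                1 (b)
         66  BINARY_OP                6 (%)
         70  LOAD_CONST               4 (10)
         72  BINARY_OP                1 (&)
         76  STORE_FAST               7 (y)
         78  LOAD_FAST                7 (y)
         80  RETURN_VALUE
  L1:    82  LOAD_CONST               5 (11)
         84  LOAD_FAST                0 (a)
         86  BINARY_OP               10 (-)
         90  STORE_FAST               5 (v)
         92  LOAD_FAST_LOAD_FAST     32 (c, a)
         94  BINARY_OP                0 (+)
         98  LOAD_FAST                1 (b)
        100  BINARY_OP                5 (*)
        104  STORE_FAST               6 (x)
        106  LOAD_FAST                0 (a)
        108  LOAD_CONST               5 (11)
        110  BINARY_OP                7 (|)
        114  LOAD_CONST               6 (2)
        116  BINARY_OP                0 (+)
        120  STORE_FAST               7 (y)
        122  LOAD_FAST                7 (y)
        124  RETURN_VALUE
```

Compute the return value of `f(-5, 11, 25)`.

LOAD_CONST → push 1. Stack: [1]
LOAD_FAST_LOAD_FAST b,c → push 11,25. Stack: [1, 11, 25]
BINARY_OP ^ → 11 ^ 25 = 18. Stack: [1, 18]
BINARY_OP + → 1 + 18 = 19. Stack: [19]
STORE_FAST n → n=19. Stack: []
LOAD_FAST_LOAD_FAST n,c → push 19,25. Stack: [19, 25]
BINARY_OP ^ → 19 ^ 25 = 10. Stack: [10]
STORE_FAST p → p=10. Stack: []
LOAD_FAST_LOAD_FAST b,c → push 11,25. Stack: [11, 25]
COMPARE_OP bool(>=) → 11 vs 25 = False. Stack: [False]
POP_JUMP_IF_FALSE → pop False; jump. Stack: []
LOAD_CONST → push 11. Stack: [11]
LOAD_FAST a → push -5. Stack: [11, -5]
BINARY_OP - → 11 - -5 = 16. Stack: [16]
STORE_FAST v → v=16. Stack: []
LOAD_FAST_LOAD_FAST c,a → push 25,-5. Stack: [25, -5]
BINARY_OP + → 25 + -5 = 20. Stack: [20]
LOAD_FAST b → push 11. Stack: [20, 11]
BINARY_OP * → 20 * 11 = 220. Stack: [220]
STORE_FAST x → x=220. Stack: []
LOAD_FAST a → push -5. Stack: [-5]
LOAD_CONST → push 11. Stack: [-5, 11]
BINARY_OP | → -5 | 11 = -5. Stack: [-5]
LOAD_CONST → push 2. Stack: [-5, 2]
BINARY_OP + → -5 + 2 = -3. Stack: [-3]
STORE_FAST y → y=-3. Stack: []
LOAD_FAST y → push -3. Stack: [-3]
RETURN_VALUE → return -3.

-3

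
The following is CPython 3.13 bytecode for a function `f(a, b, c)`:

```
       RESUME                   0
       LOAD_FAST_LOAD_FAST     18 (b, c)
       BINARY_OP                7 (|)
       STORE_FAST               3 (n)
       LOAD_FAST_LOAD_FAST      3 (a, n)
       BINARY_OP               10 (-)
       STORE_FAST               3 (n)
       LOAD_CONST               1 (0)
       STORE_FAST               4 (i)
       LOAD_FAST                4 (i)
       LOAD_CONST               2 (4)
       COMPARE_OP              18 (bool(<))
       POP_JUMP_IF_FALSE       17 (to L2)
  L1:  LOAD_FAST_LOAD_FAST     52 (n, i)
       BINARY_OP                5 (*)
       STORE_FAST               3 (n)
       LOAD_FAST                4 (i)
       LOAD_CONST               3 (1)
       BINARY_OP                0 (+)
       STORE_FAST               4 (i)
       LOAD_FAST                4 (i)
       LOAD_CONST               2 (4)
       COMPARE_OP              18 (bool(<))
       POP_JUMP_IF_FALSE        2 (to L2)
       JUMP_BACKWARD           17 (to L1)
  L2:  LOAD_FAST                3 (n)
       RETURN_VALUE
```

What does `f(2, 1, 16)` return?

LOAD_FAST_LOAD_FAST b,c → push 1,16. Stack: [1, 16]
BINARY_OP | → 1 | 16 = 17. Stack: [17]
STORE_FAST n → n=17. Stack: []
LOAD_FAST_LOAD_FAST a,n → push 2,17. Stack: [2, 17]
BINARY_OP - → 2 - 17 = -15. Stack: [-15]
STORE_FAST n → n=-15. Stack: []
LOAD_CONST → push 0. Stack: [0]
STORE_FAST i → i=0. Stack: []
LOAD_FAST i → push 0. Stack: [0]
LOAD_CONST → push 4. Stack: [0, 4]
COMPARE_OP bool(<) → 0 vs 4 = True. Stack: [True]
POP_JUMP_IF_FALSE → pop True; no jump. Stack: []
LOAD_FAST_LOAD_FAST n,i → push -15,0. Stack: [-15, 0]
BINARY_OP * → -15 * 0 = 0. Stack: [0]
STORE_FAST n → n=0. Stack: []
LOAD_FAST i → push 0. Stack: [0]
LOAD_CONST → push 1. Stack: [0, 1]
BINARY_OP + → 0 + 1 = 1. Stack: [1]
STORE_FAST i → i=1. Stack: []
LOAD_FAST i → push 1. Stack: [1]
LOAD_CONST → push 4. Stack: [1, 4]
COMPARE_OP bool(<) → 1 vs 4 = True. Stack: [True]
POP_JUMP_IF_FALSE → pop True; no jump. Stack: []
LOAD_FAST_LOAD_FAST n,i → push 0,1. Stack: [0, 1]
BINARY_OP * → 0 * 1 = 0. Stack: [0]
STORE_FAST n → n=0. Stack: []
LOAD_FAST i → push 1. Stack: [1]
LOAD_CONST → push 1. Stack: [1, 1]
BINARY_OP + → 1 + 1 = 2. Stack: [2]
STORE_FAST i → i=2. Stack: []
LOAD_FAST i → push 2. Stack: [2]
LOAD_CONST → push 4. Stack: [2, 4]
COMPARE_OP bool(<) → 2 vs 4 = True. Stack: [True]
POP_JUMP_IF_FALSE → pop True; no jump. Stack: []
LOAD_FAST_LOAD_FAST n,i → push 0,2. Stack: [0, 2]
BINARY_OP * → 0 * 2 = 0. Stack: [0]
STORE_FAST n → n=0. Stack: []
LOAD_FAST i → push 2. Stack: [2]
LOAD_CONST → push 1. Stack: [2, 1]
BINARY_OP + → 2 + 1 = 3. Stack: [3]
STORE_FAST i → i=3. Stack: []
LOAD_FAST i → push 3. Stack: [3]
LOAD_CONST → push 4. Stack: [3, 4]
COMPARE_OP bool(<) → 3 vs 4 = True. Stack: [True]
POP_JUMP_IF_FALSE → pop True; no jump. Stack: []
LOAD_FAST_LOAD_FAST n,i → push 0,3. Stack: [0, 3]
BINARY_OP * → 0 * 3 = 0. Stack: [0]
STORE_FAST n → n=0. Stack: []
LOAD_FAST i → push 3. Stack: [3]
LOAD_CONST → push 1. Stack: [3, 1]
BINARY_OP + → 3 + 1 = 4. Stack: [4]
STORE_FAST i → i=4. Stack: []
LOAD_FAST i → push 4. Stack: [4]
LOAD_CONST → push 4. Stack: [4, 4]
COMPARE_OP bool(<) → 4 vs 4 = False. Stack: [False]
POP_JUMP_IF_FALSE → pop False; jump. Stack: []
LOAD_FAST n → push 0. Stack: [0]
RETURN_VALUE → return 0.

0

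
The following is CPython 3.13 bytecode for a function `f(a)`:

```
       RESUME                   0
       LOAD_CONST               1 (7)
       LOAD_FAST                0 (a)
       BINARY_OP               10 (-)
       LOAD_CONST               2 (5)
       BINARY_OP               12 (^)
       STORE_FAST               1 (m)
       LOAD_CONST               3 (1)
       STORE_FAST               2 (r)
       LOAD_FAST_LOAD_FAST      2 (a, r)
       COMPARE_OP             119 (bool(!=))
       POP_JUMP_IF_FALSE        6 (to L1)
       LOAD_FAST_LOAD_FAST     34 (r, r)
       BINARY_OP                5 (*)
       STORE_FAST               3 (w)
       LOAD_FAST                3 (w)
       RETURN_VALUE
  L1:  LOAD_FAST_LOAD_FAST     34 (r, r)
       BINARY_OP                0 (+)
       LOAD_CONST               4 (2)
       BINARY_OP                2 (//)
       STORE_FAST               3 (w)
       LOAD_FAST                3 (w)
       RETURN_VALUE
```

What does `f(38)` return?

LOAD_CONST → push 7. Stack: [7]
LOAD_FAST a → push 38. Stack: [7, 38]
BINARY_OP - → 7 - 38 = -31. Stack: [-31]
LOAD_CONST → push 5. Stack: [-31, 5]
BINARY_OP ^ → -31 ^ 5 = -28. Stack: [-28]
STORE_FAST m → m=-28. Stack: []
LOAD_CONST → push 1. Stack: [1]
STORE_FAST r → r=1. Stack: []
LOAD_FAST_LOAD_FAST a,r → push 38,1. Stack: [38, 1]
COMPARE_OP bool(!=) → 38 vs 1 = True. Stack: [True]
POP_JUMP_IF_FALSE → pop True; no jump. Stack: []
LOAD_FAST_LOAD_FAST r,r → push 1,1. Stack: [1, 1]
BINARY_OP * → 1 * 1 = 1. Stack: [1]
STORE_FAST w → w=1. Stack: []
LOAD_FAST w → push 1. Stack: [1]
RETURN_VALUE → return 1.

1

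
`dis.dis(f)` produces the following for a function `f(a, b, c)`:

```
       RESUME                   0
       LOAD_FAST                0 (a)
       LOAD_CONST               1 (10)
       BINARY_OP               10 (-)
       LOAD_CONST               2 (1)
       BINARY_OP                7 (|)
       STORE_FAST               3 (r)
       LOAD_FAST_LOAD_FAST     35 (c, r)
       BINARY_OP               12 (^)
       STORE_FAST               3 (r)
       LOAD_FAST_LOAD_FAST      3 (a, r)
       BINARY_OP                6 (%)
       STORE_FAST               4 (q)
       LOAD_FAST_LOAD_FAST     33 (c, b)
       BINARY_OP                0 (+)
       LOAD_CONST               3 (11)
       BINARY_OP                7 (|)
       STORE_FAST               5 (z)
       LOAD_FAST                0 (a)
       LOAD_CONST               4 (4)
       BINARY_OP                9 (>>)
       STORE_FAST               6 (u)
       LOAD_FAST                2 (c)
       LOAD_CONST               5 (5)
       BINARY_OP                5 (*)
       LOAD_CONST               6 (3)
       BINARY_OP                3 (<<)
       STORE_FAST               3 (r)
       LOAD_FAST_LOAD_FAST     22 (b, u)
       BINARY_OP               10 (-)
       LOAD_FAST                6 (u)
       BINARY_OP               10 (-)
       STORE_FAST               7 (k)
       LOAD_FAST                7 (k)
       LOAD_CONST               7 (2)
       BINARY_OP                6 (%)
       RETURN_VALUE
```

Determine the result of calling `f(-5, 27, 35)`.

LOAD_FAST a → push -5. Stack: [-5]
LOAD_CONST → push 10. Stack: [-5, 10]
BINARY_OP - → -5 - 10 = -15. Stack: [-15]
LOAD_CONST → push 1. Stack: [-15, 1]
BINARY_OP | → -15 | 1 = -15. Stack: [-15]
STORE_FAST r → r=-15. Stack: []
LOAD_FAST_LOAD_FAST c,r → push 35,-15. Stack: [35, -15]
BINARY_OP ^ → 35 ^ -15 = -46. Stack: [-46]
STORE_FAST r → r=-46. Stack: []
LOAD_FAST_LOAD_FAST a,r → push -5,-46. Stack: [-5, -46]
BINARY_OP % → -5 % -46 = -5. Stack: [-5]
STORE_FAST q → q=-5. Stack: []
LOAD_FAST_LOAD_FAST c,b → push 35,27. Stack: [35, 27]
BINARY_OP + → 35 + 27 = 62. Stack: [62]
LOAD_CONST → push 11. Stack: [62, 11]
BINARY_OP | → 62 | 11 = 63. Stack: [63]
STORE_FAST z → z=63. Stack: []
LOAD_FAST a → push -5. Stack: [-5]
LOAD_CONST → push 4. Stack: [-5, 4]
BINARY_OP >> → -5 >> 4 = -1. Stack: [-1]
STORE_FAST u → u=-1. Stack: []
LOAD_FAST c → push 35. Stack: [35]
LOAD_CONST → push 5. Stack: [35, 5]
BINARY_OP * → 35 * 5 = 175. Stack: [175]
LOAD_CONST → push 3. Stack: [175, 3]
BINARY_OP << → 175 << 3 = 1400. Stack: [1400]
STORE_FAST r → r=1400. Stack: []
LOAD_FAST_LOAD_FAST b,u → push 27,-1. Stack: [27, -1]
BINARY_OP - → 27 - -1 = 28. Stack: [28]
LOAD_FAST u → push -1. Stack: [28, -1]
BINARY_OP - → 28 - -1 = 29. Stack: [29]
STORE_FAST k → k=29. Stack: []
LOAD_FAST k → push 29. Stack: [29]
LOAD_CONST → push 2. Stack: [29, 2]
BINARY_OP % → 29 % 2 = 1. Stack: [1]
RETURN_VALUE → return 1.

1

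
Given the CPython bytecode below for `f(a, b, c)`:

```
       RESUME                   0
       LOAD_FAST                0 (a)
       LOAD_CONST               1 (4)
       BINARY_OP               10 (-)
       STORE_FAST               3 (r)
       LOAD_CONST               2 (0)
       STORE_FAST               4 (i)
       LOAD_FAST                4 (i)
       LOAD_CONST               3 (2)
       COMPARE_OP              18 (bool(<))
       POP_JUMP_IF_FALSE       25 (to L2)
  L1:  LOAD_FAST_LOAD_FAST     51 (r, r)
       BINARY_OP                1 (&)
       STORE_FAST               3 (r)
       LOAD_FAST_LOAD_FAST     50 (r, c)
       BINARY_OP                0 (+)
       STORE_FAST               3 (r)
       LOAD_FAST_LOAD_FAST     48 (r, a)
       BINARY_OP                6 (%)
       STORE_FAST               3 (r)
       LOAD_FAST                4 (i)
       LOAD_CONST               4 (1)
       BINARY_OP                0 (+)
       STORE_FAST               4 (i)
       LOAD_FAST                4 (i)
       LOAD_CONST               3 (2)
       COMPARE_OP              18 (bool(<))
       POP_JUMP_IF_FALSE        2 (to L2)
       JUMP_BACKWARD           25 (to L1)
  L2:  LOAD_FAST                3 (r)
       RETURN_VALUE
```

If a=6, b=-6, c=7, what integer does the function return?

4

LOAD_FAST a → push 6. Stack: [6]
LOAD_CONST → push 4. Stack: [6, 4]
BINARY_OP - → 6 - 4 = 2. Stack: [2]
STORE_FAST r → r=2. Stack: []
LOAD_CONST → push 0. Stack: [0]
STORE_FAST i → i=0. Stack: []
LOAD_FAST i → push 0. Stack: [0]
LOAD_CONST → push 2. Stack: [0, 2]
COMPARE_OP bool(<) → 0 vs 2 = True. Stack: [True]
POP_JUMP_IF_FALSE → pop True; no jump. Stack: []
LOAD_FAST_LOAD_FAST r,r → push 2,2. Stack: [2, 2]
BINARY_OP & → 2 & 2 = 2. Stack: [2]
STORE_FAST r → r=2. Stack: []
LOAD_FAST_LOAD_FAST r,c → push 2,7. Stack: [2, 7]
BINARY_OP + → 2 + 7 = 9. Stack: [9]
STORE_FAST r → r=9. Stack: []
LOAD_FAST_LOAD_FAST r,a → push 9,6. Stack: [9, 6]
BINARY_OP % → 9 % 6 = 3. Stack: [3]
STORE_FAST r → r=3. Stack: []
LOAD_FAST i → push 0. Stack: [0]
LOAD_CONST → push 1. Stack: [0, 1]
BINARY_OP + → 0 + 1 = 1. Stack: [1]
STORE_FAST i → i=1. Stack: []
LOAD_FAST i → push 1. Stack: [1]
LOAD_CONST → push 2. Stack: [1, 2]
COMPARE_OP bool(<) → 1 vs 2 = True. Stack: [True]
POP_JUMP_IF_FALSE → pop True; no jump. Stack: []
LOAD_FAST_LOAD_FAST r,r → push 3,3. Stack: [3, 3]
BINARY_OP & → 3 & 3 = 3. Stack: [3]
STORE_FAST r → r=3. Stack: []
LOAD_FAST_LOAD_FAST r,c → push 3,7. Stack: [3, 7]
BINARY_OP + → 3 + 7 = 10. Stack: [10]
STORE_FAST r → r=10. Stack: []
LOAD_FAST_LOAD_FAST r,a → push 10,6. Stack: [10, 6]
BINARY_OP % → 10 % 6 = 4. Stack: [4]
STORE_FAST r → r=4. Stack: []
LOAD_FAST i → push 1. Stack: [1]
LOAD_CONST → push 1. Stack: [1, 1]
BINARY_OP + → 1 + 1 = 2. Stack: [2]
STORE_FAST i → i=2. Stack: []
LOAD_FAST i → push 2. Stack: [2]
LOAD_CONST → push 2. Stack: [2, 2]
COMPARE_OP bool(<) → 2 vs 2 = False. Stack: [False]
POP_JUMP_IF_FALSE → pop False; jump. Stack: []
LOAD_FAST r → push 4. Stack: [4]
RETURN_VALUE → return 4.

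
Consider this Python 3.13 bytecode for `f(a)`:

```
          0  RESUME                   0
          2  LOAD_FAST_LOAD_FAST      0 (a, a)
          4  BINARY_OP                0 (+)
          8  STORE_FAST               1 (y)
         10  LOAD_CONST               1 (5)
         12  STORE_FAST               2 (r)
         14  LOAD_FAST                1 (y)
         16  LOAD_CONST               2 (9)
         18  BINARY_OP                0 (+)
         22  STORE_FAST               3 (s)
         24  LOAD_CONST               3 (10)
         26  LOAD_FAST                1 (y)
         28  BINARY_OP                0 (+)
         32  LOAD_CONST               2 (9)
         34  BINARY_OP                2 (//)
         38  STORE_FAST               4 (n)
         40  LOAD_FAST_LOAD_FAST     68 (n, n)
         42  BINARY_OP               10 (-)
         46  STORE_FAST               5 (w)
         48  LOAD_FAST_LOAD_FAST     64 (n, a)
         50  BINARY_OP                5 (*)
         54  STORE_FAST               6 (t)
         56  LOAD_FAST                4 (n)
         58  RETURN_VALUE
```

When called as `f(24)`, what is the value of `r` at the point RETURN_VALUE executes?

LOAD_FAST_LOAD_FAST a,a → push 24,24. Stack: [24, 24]
BINARY_OP + → 24 + 24 = 48. Stack: [48]
STORE_FAST y → y=48. Stack: []
LOAD_CONST → push 5. Stack: [5]
STORE_FAST r → r=5. Stack: []
LOAD_FAST y → push 48. Stack: [48]
LOAD_CONST → push 9. Stack: [48, 9]
BINARY_OP + → 48 + 9 = 57. Stack: [57]
STORE_FAST s → s=57. Stack: []
LOAD_CONST → push 10. Stack: [10]
LOAD_FAST y → push 48. Stack: [10, 48]
BINARY_OP + → 10 + 48 = 58. Stack: [58]
LOAD_CONST → push 9. Stack: [58, 9]
BINARY_OP // → 58 // 9 = 6. Stack: [6]
STORE_FAST n → n=6. Stack: []
LOAD_FAST_LOAD_FAST n,n → push 6,6. Stack: [6, 6]
BINARY_OP - → 6 - 6 = 0. Stack: [0]
STORE_FAST w → w=0. Stack: []
LOAD_FAST_LOAD_FAST n,a → push 6,24. Stack: [6, 24]
BINARY_OP * → 6 * 24 = 144. Stack: [144]
STORE_FAST t → t=144. Stack: []
LOAD_FAST n → push 6. Stack: [6]
RETURN_VALUE → return 6.

5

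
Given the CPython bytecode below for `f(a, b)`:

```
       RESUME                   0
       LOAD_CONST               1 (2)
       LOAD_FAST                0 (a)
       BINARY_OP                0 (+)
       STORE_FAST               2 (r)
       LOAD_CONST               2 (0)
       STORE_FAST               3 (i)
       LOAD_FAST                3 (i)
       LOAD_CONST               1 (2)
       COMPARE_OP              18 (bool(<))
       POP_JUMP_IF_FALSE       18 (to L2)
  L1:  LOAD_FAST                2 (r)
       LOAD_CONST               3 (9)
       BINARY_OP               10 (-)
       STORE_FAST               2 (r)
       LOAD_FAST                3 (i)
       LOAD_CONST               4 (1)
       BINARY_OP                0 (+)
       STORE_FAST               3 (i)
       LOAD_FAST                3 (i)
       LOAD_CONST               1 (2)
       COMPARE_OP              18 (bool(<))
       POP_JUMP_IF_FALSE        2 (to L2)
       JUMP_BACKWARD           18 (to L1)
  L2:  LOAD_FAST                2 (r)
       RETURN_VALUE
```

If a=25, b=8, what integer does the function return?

LOAD_CONST → push 2. Stack: [2]
LOAD_FAST a → push 25. Stack: [2, 25]
BINARY_OP + → 2 + 25 = 27. Stack: [27]
STORE_FAST r → r=27. Stack: []
LOAD_CONST → push 0. Stack: [0]
STORE_FAST i → i=0. Stack: []
LOAD_FAST i → push 0. Stack: [0]
LOAD_CONST → push 2. Stack: [0, 2]
COMPARE_OP bool(<) → 0 vs 2 = True. Stack: [True]
POP_JUMP_IF_FALSE → pop True; no jump. Stack: []
LOAD_FAST r → push 27. Stack: [27]
LOAD_CONST → push 9. Stack: [27, 9]
BINARY_OP - → 27 - 9 = 18. Stack: [18]
STORE_FAST r → r=18. Stack: []
LOAD_FAST i → push 0. Stack: [0]
LOAD_CONST → push 1. Stack: [0, 1]
BINARY_OP + → 0 + 1 = 1. Stack: [1]
STORE_FAST i → i=1. Stack: []
LOAD_FAST i → push 1. Stack: [1]
LOAD_CONST → push 2. Stack: [1, 2]
COMPARE_OP bool(<) → 1 vs 2 = True. Stack: [True]
POP_JUMP_IF_FALSE → pop True; no jump. Stack: []
LOAD_FAST r → push 18. Stack: [18]
LOAD_CONST → push 9. Stack: [18, 9]
BINARY_OP - → 18 - 9 = 9. Stack: [9]
STORE_FAST r → r=9. Stack: []
LOAD_FAST i → push 1. Stack: [1]
LOAD_CONST → push 1. Stack: [1, 1]
BINARY_OP + → 1 + 1 = 2. Stack: [2]
STORE_FAST i → i=2. Stack: []
LOAD_FAST i → push 2. Stack: [2]
LOAD_CONST → push 2. Stack: [2, 2]
COMPARE_OP bool(<) → 2 vs 2 = False. Stack: [False]
POP_JUMP_IF_FALSE → pop False; jump. Stack: []
LOAD_FAST r → push 9. Stack: [9]
RETURN_VALUE → return 9.

9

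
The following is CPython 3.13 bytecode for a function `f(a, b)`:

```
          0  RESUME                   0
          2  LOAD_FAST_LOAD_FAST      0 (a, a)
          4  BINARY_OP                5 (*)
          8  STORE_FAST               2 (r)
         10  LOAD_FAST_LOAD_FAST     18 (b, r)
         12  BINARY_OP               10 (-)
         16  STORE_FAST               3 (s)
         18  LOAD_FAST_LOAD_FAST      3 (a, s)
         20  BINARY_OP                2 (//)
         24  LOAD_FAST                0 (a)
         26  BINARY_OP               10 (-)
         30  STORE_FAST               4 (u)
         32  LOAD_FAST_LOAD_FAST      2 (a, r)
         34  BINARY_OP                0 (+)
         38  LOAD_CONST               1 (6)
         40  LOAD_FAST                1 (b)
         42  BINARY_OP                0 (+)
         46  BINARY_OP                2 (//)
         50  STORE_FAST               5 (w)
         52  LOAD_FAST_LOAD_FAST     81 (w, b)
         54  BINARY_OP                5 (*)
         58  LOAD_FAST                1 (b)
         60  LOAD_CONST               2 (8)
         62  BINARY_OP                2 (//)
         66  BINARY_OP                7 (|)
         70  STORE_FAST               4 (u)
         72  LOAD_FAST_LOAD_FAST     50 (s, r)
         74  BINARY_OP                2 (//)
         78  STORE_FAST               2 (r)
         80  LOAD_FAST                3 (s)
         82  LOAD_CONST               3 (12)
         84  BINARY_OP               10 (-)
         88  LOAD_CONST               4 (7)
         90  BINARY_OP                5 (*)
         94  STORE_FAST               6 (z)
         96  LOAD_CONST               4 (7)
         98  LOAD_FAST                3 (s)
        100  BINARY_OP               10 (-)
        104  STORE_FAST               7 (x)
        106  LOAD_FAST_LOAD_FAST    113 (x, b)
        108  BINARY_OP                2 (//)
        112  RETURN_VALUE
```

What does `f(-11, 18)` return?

LOAD_FAST_LOAD_FAST a,a → push -11,-11. Stack: [-11, -11]
BINARY_OP * → -11 * -11 = 121. Stack: [121]
STORE_FAST r → r=121. Stack: []
LOAD_FAST_LOAD_FAST b,r → push 18,121. Stack: [18, 121]
BINARY_OP - → 18 - 121 = -103. Stack: [-103]
STORE_FAST s → s=-103. Stack: []
LOAD_FAST_LOAD_FAST a,s → push -11,-103. Stack: [-11, -103]
BINARY_OP // → -11 // -103 = 0. Stack: [0]
LOAD_FAST a → push -11. Stack: [0, -11]
BINARY_OP - → 0 - -11 = 11. Stack: [11]
STORE_FAST u → u=11. Stack: []
LOAD_FAST_LOAD_FAST a,r → push -11,121. Stack: [-11, 121]
BINARY_OP + → -11 + 121 = 110. Stack: [110]
LOAD_CONST → push 6. Stack: [110, 6]
LOAD_FAST b → push 18. Stack: [110, 6, 18]
BINARY_OP + → 6 + 18 = 24. Stack: [110, 24]
BINARY_OP // → 110 // 24 = 4. Stack: [4]
STORE_FAST w → w=4. Stack: []
LOAD_FAST_LOAD_FAST w,b → push 4,18. Stack: [4, 18]
BINARY_OP * → 4 * 18 = 72. Stack: [72]
LOAD_FAST b → push 18. Stack: [72, 18]
LOAD_CONST → push 8. Stack: [72, 18, 8]
BINARY_OP // → 18 // 8 = 2. Stack: [72, 2]
BINARY_OP | → 72 | 2 = 74. Stack: [74]
STORE_FAST u → u=74. Stack: []
LOAD_FAST_LOAD_FAST s,r → push -103,121. Stack: [-103, 121]
BINARY_OP // → -103 // 121 = -1. Stack: [-1]
STORE_FAST r → r=-1. Stack: []
LOAD_FAST s → push -103. Stack: [-103]
LOAD_CONST → push 12. Stack: [-103, 12]
BINARY_OP - → -103 - 12 = -115. Stack: [-115]
LOAD_CONST → push 7. Stack: [-115, 7]
BINARY_OP * → -115 * 7 = -805. Stack: [-805]
STORE_FAST z → z=-805. Stack: []
LOAD_CONST → push 7. Stack: [7]
LOAD_FAST s → push -103. Stack: [7, -103]
BINARY_OP - → 7 - -103 = 110. Stack: [110]
STORE_FAST x → x=110. Stack: []
LOAD_FAST_LOAD_FAST x,b → push 110,18. Stack: [110, 18]
BINARY_OP // → 110 // 18 = 6. Stack: [6]
RETURN_VALUE → return 6.

6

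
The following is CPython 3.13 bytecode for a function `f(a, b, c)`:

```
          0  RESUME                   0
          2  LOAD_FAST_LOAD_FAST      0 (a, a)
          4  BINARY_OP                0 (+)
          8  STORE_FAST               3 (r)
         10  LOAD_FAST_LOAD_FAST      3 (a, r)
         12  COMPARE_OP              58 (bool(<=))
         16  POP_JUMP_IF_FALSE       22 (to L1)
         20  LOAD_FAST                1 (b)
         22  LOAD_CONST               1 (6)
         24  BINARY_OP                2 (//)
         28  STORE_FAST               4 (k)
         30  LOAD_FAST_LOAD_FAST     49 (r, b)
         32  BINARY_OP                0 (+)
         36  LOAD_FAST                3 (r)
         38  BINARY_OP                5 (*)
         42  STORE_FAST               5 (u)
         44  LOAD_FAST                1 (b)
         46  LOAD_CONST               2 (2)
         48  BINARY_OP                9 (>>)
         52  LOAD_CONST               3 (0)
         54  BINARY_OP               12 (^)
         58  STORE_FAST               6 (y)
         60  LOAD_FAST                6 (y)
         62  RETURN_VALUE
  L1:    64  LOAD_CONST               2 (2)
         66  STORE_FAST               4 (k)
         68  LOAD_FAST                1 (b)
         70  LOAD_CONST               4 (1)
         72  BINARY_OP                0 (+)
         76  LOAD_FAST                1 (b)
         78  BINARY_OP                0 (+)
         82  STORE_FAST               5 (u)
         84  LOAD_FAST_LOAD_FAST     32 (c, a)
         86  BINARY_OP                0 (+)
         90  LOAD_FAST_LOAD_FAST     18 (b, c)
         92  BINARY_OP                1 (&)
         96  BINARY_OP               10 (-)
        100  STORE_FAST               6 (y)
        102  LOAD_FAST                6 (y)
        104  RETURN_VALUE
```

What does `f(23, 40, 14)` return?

LOAD_FAST_LOAD_FAST a,a → push 23,23. Stack: [23, 23]
BINARY_OP + → 23 + 23 = 46. Stack: [46]
STORE_FAST r → r=46. Stack: []
LOAD_FAST_LOAD_FAST a,r → push 23,46. Stack: [23, 46]
COMPARE_OP bool(<=) → 23 vs 46 = True. Stack: [True]
POP_JUMP_IF_FALSE → pop True; no jump. Stack: []
LOAD_FAST b → push 40. Stack: [40]
LOAD_CONST → push 6. Stack: [40, 6]
BINARY_OP // → 40 // 6 = 6. Stack: [6]
STORE_FAST k → k=6. Stack: []
LOAD_FAST_LOAD_FAST r,b → push 46,40. Stack: [46, 40]
BINARY_OP + → 46 + 40 = 86. Stack: [86]
LOAD_FAST r → push 46. Stack: [86, 46]
BINARY_OP * → 86 * 46 = 3956. Stack: [3956]
STORE_FAST u → u=3956. Stack: []
LOAD_FAST b → push 40. Stack: [40]
LOAD_CONST → push 2. Stack: [40, 2]
BINARY_OP >> → 40 >> 2 = 10. Stack: [10]
LOAD_CONST → push 0. Stack: [10, 0]
BINARY_OP ^ → 10 ^ 0 = 10. Stack: [10]
STORE_FAST y → y=10. Stack: []
LOAD_FAST y → push 10. Stack: [10]
RETURN_VALUE → return 10.

10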